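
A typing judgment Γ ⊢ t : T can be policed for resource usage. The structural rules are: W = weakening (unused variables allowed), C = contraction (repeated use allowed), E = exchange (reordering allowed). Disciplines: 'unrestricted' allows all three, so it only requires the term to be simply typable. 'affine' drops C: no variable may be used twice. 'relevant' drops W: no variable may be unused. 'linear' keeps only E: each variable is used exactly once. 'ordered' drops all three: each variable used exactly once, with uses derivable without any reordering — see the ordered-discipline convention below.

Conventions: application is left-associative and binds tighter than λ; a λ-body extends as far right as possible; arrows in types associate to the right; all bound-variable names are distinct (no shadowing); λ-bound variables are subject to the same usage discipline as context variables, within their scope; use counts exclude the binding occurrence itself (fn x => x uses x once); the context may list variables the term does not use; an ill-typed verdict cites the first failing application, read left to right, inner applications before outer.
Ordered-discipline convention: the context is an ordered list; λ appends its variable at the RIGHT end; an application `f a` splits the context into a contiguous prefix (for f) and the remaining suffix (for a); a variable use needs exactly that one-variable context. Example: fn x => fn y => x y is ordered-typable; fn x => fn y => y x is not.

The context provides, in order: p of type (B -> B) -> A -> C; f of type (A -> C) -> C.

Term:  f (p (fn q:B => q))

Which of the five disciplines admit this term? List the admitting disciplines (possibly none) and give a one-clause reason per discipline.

accepted by: linear, affine, relevant, unrestricted
counts: p ×1, f ×1, q (λ-bound) ×1
use order (left to right): f, p, q
typing: the term checks, with type C
ordered: ✗ — use order f, p, q needs exchange
linear: ✓ — exactly-once usage across p, f, q
affine: ✓ — no duplicate uses among p, f, q
relevant: ✓ — at least one use each (p, f, q)
unrestricted: ✓ — well-typed at C; no restrictions here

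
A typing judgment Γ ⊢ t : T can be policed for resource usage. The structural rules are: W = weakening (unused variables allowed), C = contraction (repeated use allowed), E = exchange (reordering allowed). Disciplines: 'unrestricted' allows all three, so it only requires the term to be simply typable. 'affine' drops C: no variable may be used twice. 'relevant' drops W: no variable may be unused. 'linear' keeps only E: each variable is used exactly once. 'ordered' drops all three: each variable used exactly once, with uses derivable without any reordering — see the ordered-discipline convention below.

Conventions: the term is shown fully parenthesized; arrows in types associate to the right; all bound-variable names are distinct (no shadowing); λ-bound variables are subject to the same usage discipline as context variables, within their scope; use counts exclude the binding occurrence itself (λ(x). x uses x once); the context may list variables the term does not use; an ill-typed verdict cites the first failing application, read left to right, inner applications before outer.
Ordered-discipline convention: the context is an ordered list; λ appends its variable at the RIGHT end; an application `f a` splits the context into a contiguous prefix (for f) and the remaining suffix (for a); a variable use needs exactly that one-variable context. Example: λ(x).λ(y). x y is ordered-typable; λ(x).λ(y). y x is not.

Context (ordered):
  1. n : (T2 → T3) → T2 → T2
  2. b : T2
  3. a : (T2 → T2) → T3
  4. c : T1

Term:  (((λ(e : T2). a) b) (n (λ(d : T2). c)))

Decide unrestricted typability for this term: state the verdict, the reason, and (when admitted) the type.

no — not simply typable
counts: n=1; b=1; a=1; c=1; e (λ-bound)=0; d (λ-bound)=0
order of uses: a, b, n, c
typing: ill-typed: an argument T2 → T1 mismatches the expected T2 → T3
across the five disciplines: ordered ✗; linear ✗; affine ✗; relevant ✗; unrestricted ✗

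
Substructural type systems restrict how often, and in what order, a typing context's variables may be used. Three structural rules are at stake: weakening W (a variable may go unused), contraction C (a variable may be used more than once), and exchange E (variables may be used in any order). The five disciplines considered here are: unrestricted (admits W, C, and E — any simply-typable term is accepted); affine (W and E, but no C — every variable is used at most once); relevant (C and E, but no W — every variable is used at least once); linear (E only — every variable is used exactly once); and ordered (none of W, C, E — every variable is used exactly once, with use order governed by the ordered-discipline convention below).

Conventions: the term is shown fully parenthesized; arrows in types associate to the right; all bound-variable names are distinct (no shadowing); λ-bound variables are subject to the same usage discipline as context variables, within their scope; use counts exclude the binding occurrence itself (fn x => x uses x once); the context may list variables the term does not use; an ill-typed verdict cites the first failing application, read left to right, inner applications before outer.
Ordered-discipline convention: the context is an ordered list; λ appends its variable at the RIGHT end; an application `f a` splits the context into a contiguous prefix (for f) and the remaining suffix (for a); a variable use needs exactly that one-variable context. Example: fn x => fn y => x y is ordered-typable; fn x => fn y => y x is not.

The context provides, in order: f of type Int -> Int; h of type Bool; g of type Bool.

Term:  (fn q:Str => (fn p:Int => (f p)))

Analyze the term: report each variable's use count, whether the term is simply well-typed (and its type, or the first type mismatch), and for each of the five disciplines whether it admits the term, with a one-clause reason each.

usage: f=1, h=0, g=0, q (λ-bound)=0, p (λ-bound)=1
uses in reading order: f, p
typing: the term checks, with type Str -> Int -> Int
ordered: ✗ — h, g, q never used (weakening)
linear: ✗ — h, g, q never used (weakening)
affine: ✓ — none of f, h, g, q, p used more than once
relevant: ✗ — h, g, q never used (weakening)
unrestricted: ✓ — type-checks (Str -> Int -> Int) and nothing is barred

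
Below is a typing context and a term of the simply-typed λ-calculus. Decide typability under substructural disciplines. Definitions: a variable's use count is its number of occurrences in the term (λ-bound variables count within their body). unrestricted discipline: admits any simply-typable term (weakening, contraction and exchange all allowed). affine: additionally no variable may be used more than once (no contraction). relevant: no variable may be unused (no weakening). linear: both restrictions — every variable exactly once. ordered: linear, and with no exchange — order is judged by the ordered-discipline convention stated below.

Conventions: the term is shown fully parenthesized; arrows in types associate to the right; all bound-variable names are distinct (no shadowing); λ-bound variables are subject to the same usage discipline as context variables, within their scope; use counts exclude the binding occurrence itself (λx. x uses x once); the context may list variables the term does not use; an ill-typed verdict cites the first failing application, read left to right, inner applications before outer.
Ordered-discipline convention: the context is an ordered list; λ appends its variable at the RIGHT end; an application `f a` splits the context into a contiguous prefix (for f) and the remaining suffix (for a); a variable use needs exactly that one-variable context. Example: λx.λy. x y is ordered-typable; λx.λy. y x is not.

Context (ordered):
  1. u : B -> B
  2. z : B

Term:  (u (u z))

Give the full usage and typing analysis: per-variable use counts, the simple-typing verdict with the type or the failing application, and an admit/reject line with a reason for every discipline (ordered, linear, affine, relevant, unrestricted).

usage: u: 2; z: 1
order of uses: u, u, z
typing: the term checks, with type B
ordered ✗ (repeated use of u ×2)
linear ✗ (repeated use of u ×2)
affine ✗ (repeated use of u ×2)
relevant ✓ (at least one use each (u, z))
unrestricted ✓ (simply typable at B; W, C, E all held)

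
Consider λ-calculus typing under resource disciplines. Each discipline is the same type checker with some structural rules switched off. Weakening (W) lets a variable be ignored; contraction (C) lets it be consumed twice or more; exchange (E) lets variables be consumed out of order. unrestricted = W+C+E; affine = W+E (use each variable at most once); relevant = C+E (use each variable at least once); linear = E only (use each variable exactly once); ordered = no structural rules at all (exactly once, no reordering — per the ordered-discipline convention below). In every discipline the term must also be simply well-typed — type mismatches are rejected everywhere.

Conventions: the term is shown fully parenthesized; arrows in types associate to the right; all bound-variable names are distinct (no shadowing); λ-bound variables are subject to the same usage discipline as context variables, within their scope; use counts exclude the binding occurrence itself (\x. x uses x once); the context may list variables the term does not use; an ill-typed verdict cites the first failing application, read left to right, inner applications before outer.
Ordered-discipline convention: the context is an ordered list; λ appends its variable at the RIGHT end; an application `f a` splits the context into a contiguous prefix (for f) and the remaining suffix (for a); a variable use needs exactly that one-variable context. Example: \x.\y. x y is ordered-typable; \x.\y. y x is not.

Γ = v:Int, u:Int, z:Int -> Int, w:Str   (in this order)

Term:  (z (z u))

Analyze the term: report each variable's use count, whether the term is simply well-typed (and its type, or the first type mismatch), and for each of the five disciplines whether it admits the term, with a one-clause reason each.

use counts: v: 0, u: 1, z: 2, w: 0
left-to-right use order: z, z, u
typing: well-typed — term : Int
ordered ✗ (uses contraction: z ×2; unused: v, w — weakening required)
linear ✗ (uses contraction: z ×2; unused: v, w — weakening required)
affine ✗ (uses contraction: z ×2)
relevant ✗ (unused: v, w — weakening required)
unrestricted ✓ (typability at Int is all that's needed)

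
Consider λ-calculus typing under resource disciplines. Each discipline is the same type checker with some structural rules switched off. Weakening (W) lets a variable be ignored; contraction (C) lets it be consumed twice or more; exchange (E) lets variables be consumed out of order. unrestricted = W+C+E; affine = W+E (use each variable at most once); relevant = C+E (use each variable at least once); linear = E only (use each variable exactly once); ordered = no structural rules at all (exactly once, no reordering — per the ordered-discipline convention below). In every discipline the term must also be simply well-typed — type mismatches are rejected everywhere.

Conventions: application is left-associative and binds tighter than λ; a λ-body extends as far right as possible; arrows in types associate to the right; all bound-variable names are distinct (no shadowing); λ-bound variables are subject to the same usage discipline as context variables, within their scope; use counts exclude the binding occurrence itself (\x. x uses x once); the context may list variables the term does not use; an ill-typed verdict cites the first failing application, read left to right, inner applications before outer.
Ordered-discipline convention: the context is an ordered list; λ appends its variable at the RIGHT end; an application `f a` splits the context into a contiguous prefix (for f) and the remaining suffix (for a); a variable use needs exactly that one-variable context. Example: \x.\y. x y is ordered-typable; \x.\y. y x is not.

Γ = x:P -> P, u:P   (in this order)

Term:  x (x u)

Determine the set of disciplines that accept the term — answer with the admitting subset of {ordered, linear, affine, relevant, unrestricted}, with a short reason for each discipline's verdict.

admitted in: relevant, unrestricted
usage: x ×2, u ×1
left-to-right use order: x, x, u
typing: well-typed at P
ordered ✗ (needs contraction — x ×2)
linear ✗ (needs contraction — x ×2)
affine ✗ (needs contraction — x ×2)
relevant ✓ (at least one use each (x, u))
unrestricted ✓ (well-typed at P; no restrictions here)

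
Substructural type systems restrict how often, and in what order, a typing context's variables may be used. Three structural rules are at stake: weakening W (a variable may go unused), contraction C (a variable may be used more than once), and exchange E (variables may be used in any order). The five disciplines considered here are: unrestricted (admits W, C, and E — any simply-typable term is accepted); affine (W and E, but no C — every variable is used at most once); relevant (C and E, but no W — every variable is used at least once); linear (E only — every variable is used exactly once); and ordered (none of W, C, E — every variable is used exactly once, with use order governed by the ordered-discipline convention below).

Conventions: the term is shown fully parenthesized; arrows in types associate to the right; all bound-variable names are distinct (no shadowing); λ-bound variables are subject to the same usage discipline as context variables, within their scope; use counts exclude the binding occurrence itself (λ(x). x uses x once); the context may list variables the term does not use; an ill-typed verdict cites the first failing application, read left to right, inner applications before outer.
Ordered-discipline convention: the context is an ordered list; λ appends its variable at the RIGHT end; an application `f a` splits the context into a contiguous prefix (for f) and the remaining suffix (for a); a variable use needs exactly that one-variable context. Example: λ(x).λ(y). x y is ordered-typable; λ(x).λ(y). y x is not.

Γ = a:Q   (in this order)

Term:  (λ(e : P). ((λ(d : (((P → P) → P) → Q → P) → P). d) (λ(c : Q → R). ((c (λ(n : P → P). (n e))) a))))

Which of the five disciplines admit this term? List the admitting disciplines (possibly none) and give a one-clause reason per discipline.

admitting disciplines: none
counts: a ×1, e [bound] ×1, d [bound] ×1, c [bound] ×1, n [bound] ×1
left-to-right use order: d, c, n, e, a
typing: ill-typed: an argument (P → P) → P mismatches the expected Q
ordered: ✗ — a type mismatch blocks all five
linear: ✗ — the type mismatch rejects it
affine: ✗ — not simply typable
relevant: ✗ — fails simple typing
unrestricted: ✗ — a type mismatch blocks all five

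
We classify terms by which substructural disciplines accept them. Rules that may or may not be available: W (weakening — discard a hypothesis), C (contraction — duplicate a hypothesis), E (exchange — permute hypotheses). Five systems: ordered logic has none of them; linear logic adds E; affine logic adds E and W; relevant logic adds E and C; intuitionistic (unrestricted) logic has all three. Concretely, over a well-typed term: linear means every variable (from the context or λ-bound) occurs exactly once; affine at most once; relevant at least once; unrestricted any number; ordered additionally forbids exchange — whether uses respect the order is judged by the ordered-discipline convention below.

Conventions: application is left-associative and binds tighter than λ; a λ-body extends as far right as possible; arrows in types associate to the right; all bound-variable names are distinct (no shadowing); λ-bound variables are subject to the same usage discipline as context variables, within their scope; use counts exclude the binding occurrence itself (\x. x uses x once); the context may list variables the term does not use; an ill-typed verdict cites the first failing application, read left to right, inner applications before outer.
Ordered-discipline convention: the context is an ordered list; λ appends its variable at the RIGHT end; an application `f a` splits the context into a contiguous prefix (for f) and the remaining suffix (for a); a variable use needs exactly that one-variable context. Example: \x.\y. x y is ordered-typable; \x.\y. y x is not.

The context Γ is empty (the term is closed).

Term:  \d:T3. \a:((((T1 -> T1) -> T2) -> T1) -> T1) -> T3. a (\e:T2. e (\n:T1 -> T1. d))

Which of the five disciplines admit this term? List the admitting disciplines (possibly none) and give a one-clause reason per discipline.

admitting disciplines: none
counts: d [bound]=1, a [bound]=1, e [bound]=1, n [bound]=0
uses in reading order: a, e, d
typing: ill-typed: can't apply a value of type T2
ordered: ✗ — not simply typable
linear: ✗ — fails simple typing
affine: ✗ — a type mismatch blocks all five
relevant: ✗ — the type mismatch rejects it
unrestricted: ✗ — not simply typable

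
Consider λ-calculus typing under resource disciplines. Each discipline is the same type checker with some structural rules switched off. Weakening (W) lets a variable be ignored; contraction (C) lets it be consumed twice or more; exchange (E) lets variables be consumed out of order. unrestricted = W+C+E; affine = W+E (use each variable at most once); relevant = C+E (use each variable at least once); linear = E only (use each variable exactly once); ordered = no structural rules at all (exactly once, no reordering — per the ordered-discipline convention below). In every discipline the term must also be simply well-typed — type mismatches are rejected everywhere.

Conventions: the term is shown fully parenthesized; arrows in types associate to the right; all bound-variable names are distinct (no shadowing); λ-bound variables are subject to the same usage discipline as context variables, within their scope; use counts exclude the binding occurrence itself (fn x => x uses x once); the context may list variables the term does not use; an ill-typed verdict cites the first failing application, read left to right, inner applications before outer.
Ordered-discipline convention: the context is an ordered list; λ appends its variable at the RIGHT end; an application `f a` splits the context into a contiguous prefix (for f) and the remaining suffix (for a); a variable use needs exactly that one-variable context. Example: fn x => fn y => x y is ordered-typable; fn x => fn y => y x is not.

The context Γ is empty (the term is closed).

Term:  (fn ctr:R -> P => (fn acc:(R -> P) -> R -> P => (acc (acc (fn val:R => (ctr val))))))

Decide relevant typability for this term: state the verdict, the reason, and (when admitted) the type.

yes — every one of ctr, acc, val appears; term : (R -> P) -> ((R -> P) -> R -> P) -> R -> P
use counts: ctr (λ-bound): 1×; acc (λ-bound): 2×; val (λ-bound): 1×
left-to-right use order: acc, acc, ctr, val
typing: well-typed — term : (R -> P) -> ((R -> P) -> R -> P) -> R -> P
summary: ordered ✗, linear ✗, affine ✗, relevant ✓, unrestricted ✓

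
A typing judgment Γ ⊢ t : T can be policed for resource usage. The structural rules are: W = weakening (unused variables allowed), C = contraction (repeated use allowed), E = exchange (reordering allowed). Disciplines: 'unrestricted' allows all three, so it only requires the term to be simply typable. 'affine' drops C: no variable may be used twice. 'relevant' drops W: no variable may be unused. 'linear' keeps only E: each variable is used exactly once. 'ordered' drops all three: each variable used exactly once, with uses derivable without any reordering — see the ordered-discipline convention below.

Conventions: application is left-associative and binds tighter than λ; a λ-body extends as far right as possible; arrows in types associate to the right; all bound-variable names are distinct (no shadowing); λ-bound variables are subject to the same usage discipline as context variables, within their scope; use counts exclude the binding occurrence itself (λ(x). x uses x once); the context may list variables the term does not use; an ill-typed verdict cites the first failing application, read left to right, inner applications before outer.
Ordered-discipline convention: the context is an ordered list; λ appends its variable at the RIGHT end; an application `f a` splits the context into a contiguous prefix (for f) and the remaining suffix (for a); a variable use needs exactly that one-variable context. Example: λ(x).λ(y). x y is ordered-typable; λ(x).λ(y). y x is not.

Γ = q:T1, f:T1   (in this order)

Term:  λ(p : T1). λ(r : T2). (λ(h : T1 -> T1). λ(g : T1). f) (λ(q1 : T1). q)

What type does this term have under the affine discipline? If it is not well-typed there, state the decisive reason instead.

term : T1 -> T2 -> T1 -> T1
variable uses: q ×1, f ×1, p (λ-bound) ×0, r (λ-bound) ×0, h (λ-bound) ×0, g (λ-bound) ×0, q1 (λ-bound) ×0
left-to-right use order: f, q
typing: well-typed — term : T1 -> T2 -> T1 -> T1
across the five disciplines: ordered ✗ | linear ✗ | affine ✓ | relevant ✗ | unrestricted ✓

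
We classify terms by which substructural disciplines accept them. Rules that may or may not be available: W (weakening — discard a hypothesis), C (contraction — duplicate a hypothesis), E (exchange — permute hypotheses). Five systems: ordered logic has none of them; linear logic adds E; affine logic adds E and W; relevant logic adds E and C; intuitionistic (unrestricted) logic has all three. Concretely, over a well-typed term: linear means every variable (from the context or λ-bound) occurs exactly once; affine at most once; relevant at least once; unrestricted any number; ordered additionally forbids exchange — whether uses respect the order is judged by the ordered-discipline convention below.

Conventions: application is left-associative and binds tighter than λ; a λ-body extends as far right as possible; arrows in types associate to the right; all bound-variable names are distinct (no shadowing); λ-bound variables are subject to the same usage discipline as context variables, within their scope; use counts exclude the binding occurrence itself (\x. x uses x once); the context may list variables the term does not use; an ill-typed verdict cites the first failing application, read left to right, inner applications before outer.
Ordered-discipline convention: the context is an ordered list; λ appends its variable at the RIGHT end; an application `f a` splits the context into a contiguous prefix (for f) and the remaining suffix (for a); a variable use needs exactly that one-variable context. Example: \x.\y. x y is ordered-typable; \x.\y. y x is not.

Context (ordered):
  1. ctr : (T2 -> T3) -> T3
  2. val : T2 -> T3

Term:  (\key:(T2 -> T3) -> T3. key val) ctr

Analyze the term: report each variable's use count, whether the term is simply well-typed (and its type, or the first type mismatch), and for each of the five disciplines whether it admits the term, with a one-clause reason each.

usage: ctr: 1×; val: 1×; key [bound]: 1×
order of uses: key, val, ctr
typing: well-typed — term : T3
ordered: ✗ — use order key, val, ctr needs exchange
linear: ✓ — ctr, val, key: one use apiece
affine: ✓ — at most one use each (ctr, val, key)
relevant: ✓ — every one of ctr, val, key appears
unrestricted: ✓ — typability at T3 is all that's needed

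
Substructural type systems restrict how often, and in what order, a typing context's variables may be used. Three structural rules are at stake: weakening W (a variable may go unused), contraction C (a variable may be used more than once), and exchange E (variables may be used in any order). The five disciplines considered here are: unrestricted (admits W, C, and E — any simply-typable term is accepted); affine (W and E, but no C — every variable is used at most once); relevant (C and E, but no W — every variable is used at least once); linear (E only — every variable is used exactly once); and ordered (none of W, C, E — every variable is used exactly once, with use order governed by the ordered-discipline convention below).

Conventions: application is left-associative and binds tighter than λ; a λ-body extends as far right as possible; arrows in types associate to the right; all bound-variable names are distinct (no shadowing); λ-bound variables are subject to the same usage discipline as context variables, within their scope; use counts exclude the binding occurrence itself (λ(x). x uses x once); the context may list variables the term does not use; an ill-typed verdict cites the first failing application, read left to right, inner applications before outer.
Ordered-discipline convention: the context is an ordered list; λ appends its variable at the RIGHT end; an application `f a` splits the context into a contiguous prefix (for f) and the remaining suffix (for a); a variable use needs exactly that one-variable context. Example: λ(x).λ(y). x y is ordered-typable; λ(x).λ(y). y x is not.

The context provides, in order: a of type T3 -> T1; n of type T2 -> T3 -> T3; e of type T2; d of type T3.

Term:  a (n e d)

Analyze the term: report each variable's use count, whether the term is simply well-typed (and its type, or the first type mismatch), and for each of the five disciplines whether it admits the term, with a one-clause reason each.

variable uses: a: 1; n: 1; e: 1; d: 1
left-to-right use order: a, n, e, d
typing: the term checks, with type T1
ordered ✓ (a, n, e, d once each; derivable with no W/C/E)
linear ✓ (single use per variable (a, n, e, d))
affine ✓ (a, n, e, d: no repeats, contraction unneeded)
relevant ✓ (none of a, n, e, d goes unused)
unrestricted ✓ (type-checks (T1) and nothing is barred)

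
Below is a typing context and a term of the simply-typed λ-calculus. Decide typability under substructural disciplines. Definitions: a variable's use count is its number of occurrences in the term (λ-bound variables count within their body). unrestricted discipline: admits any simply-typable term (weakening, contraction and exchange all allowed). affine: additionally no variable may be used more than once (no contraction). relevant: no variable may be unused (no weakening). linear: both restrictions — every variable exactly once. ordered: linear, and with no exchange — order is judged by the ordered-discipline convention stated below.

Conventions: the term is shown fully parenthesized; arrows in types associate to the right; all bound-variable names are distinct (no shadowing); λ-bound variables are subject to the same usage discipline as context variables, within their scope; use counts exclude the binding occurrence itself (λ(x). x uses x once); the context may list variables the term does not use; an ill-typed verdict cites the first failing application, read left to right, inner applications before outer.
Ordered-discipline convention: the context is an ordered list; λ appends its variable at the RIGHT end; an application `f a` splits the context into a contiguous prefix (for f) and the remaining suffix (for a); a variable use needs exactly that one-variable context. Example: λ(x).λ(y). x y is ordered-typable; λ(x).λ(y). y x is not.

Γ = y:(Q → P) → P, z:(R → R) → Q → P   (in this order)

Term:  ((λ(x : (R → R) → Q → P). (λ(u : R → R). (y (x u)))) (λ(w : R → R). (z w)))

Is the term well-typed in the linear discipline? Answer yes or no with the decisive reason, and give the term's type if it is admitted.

yes — y, z, x, u, w: one use apiece; term : (R → R) → P
counts: y: 1, z: 1, x (λ-bound): 1, u (λ-bound): 1, w (λ-bound): 1
left-to-right use order: y, x, u, z, w
typing: well-typed at (R → R) → P
per-discipline verdicts: ordered ✓ · linear ✓ · affine ✓ · relevant ✓ · unrestricted ✓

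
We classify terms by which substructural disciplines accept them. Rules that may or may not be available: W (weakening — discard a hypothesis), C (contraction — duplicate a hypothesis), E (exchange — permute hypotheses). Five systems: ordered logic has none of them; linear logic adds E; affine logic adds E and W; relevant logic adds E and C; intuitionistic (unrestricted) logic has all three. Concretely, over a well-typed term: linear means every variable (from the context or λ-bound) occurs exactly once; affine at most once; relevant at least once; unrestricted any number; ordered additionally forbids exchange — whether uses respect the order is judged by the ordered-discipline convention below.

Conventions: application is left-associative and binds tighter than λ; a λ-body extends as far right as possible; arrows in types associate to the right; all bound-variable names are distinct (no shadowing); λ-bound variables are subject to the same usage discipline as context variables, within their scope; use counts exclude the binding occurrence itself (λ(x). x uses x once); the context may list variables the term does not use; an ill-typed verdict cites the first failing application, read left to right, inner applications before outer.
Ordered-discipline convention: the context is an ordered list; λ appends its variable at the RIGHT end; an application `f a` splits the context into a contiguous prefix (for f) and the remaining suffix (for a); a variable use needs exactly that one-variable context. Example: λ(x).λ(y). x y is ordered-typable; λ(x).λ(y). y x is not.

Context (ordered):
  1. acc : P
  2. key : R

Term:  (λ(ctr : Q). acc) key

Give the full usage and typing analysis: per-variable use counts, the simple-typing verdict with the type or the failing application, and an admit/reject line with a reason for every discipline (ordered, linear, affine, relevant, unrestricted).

counts: acc=1; key=1; ctr [bound]=0
uses in reading order: acc, key
typing: ill-typed: an application expects Q but receives R
ordered ✗ (the type mismatch rejects it)
linear ✗ (not simply typable)
affine ✗ (fails simple typing)
relevant ✗ (a type mismatch blocks all five)
unrestricted ✗ (the type mismatch rejects it)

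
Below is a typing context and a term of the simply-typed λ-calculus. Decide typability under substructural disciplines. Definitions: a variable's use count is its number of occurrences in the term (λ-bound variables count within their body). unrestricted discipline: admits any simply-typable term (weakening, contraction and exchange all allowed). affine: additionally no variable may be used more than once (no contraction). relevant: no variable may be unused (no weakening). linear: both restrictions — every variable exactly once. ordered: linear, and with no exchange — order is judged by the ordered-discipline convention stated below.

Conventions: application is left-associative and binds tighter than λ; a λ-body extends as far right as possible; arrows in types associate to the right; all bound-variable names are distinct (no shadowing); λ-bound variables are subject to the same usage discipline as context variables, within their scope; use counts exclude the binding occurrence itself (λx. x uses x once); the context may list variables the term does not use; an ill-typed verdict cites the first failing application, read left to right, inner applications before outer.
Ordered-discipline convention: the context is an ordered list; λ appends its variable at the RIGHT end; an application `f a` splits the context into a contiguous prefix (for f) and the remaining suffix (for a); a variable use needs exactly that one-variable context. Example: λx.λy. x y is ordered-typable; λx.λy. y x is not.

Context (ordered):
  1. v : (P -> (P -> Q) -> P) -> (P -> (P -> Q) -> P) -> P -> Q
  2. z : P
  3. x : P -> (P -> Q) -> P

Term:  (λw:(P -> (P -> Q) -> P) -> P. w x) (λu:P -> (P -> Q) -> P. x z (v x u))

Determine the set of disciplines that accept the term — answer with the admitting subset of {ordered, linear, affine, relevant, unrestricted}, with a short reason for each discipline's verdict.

admitted in: relevant, unrestricted
use counts: v: 1×, z: 1×, x: 3×, w (bound): 1×, u (bound): 1×
uses in reading order: w, x, x, z, v, x, u
typing: well-typed at P
ordered: ✗ — needs contraction — x ×3
linear: ✗ — needs contraction — x ×3
affine: ✗ — needs contraction — x ×3
relevant: ✓ — at least one use each (v, z, x, w, u)
unrestricted: ✓ — well-typed at P; no restrictions here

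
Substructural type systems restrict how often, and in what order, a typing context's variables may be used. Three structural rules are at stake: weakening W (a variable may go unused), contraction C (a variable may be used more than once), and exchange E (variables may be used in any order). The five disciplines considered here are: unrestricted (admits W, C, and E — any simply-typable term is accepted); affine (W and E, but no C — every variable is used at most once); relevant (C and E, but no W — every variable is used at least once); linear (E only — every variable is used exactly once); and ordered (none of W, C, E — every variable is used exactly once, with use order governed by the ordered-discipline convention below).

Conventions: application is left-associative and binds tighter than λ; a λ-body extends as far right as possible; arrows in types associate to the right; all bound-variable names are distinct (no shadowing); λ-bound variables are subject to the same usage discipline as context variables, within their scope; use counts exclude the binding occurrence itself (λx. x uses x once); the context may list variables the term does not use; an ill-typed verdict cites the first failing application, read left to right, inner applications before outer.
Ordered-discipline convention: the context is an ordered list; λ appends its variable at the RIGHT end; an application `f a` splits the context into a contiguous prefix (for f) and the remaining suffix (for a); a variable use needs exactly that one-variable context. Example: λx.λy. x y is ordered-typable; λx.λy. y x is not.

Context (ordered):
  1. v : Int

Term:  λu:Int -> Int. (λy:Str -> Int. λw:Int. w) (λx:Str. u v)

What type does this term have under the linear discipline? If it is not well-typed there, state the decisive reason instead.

not well-typed under linear — needs weakening: y, x unused
variable uses: v=1; u (λ-bound)=1; y (λ-bound)=0; w (λ-bound)=1; x (λ-bound)=0
left-to-right use order: w, u, v
typing: well-typed — term : (Int -> Int) -> Int -> Int
per-discipline verdicts: ordered ✗ · linear ✗ · affine ✓ · relevant ✗ · unrestricted ✓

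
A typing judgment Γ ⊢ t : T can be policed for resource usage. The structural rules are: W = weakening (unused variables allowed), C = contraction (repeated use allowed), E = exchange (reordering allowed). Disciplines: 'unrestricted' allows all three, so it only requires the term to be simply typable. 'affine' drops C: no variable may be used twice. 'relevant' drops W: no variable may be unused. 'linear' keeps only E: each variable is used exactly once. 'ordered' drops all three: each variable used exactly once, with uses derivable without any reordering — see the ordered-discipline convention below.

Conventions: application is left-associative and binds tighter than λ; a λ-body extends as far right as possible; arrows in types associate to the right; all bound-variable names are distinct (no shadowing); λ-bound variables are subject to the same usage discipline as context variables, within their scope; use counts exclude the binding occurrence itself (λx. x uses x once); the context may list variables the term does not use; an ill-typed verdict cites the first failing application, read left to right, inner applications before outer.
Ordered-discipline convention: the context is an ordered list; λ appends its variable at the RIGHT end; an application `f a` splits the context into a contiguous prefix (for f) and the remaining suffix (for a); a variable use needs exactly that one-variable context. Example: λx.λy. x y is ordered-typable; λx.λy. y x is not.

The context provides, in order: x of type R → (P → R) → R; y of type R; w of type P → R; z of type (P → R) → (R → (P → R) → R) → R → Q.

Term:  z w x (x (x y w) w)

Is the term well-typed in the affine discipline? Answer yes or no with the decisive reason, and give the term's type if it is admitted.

no — x ×3, w ×3 used more than once (contraction)
counts: x ×3; y ×1; w ×3; z ×1
order of uses: z, w, x, x, x, y, w, w
typing: well-typed — term : Q
across the five disciplines: ordered ✗; linear ✗; affine ✗; relevant ✓; unrestricted ✓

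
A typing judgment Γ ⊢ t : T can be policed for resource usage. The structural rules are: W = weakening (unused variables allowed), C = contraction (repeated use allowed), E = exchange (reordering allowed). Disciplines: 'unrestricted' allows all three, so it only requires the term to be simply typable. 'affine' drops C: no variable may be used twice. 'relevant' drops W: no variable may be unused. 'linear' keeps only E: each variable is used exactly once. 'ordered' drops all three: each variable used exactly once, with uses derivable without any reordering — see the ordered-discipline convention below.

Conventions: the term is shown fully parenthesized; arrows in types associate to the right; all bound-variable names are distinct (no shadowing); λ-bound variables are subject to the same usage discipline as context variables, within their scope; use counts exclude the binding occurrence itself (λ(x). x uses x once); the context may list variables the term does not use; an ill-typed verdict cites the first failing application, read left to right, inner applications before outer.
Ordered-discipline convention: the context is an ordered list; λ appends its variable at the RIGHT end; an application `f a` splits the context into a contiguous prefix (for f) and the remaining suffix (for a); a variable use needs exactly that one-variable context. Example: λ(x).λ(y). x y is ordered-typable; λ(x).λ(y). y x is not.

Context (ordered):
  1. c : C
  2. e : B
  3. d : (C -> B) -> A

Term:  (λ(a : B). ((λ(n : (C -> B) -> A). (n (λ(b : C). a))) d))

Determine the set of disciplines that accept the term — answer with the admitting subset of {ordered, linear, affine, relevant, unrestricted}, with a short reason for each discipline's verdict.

accepted by: affine, unrestricted
counts: c: 0×, e: 0×, d: 1×, a (bound): 1×, n (bound): 1×, b (bound): 0×
use order (left to right): n, a, d
typing: ✓ — B -> A
ordered: ✗, needs weakening: c, e, b unused
linear: ✗, needs weakening: c, e, b unused
affine: ✓, none of c, e, d, a, n, b used more than once
relevant: ✗, needs weakening: c, e, b unused
unrestricted: ✓, simply typable at B -> A; W, C, E all held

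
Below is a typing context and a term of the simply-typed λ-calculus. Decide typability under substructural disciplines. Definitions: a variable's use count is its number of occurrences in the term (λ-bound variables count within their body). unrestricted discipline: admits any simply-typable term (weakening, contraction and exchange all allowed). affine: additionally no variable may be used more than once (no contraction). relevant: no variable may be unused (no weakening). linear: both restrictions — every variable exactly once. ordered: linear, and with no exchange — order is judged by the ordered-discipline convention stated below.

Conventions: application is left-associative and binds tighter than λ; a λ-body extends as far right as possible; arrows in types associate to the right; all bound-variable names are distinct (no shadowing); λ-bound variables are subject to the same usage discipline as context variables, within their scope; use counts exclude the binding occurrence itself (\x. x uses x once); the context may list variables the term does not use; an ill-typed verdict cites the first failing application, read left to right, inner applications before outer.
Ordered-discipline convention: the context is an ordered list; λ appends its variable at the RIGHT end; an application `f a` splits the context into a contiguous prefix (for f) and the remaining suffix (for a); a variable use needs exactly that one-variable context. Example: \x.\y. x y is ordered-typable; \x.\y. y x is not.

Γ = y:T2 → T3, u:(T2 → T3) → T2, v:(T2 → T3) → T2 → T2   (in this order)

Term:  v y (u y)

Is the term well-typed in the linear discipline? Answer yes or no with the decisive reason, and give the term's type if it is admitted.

no — repeated use of y ×2
counts: y=2, u=1, v=1
uses in reading order: v, y, u, y
typing: well-typed at T2
all disciplines: ordered ✗ · linear ✗ · affine ✗ · relevant ✓ · unrestricted ✓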